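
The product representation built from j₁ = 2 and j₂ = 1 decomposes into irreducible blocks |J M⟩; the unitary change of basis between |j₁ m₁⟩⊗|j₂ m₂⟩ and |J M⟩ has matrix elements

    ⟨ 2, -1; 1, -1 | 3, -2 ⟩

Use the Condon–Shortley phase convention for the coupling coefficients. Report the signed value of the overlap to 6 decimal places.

j₁+j₂−J=0  J+j₁−j₂=4  J−j₁+j₂=2  j₁+j₂+J+1=7
(j₁±m₁, j₂±m₂, J±M) = (1,3,0,2,1,5)
P² = 96
sum k=0..0:
  [0] +1/12 = 1/12
S = 1/12
C² = P²·S² = 2/3 ; C = +0.816497

+√(2/3) ≈ +0.816497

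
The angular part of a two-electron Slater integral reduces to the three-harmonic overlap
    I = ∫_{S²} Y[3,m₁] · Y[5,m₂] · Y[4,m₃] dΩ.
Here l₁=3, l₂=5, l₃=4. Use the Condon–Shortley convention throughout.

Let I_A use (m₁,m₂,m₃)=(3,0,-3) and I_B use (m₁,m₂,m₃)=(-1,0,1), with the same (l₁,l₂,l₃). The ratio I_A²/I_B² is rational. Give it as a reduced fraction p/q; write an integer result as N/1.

Same 3,5,4: normalisation and zero-m 3j drop out of the ratio.
A: Δ: 4! 2! 6! / 13! → 1/180180; sum: t=0:+1/5760 = 1/5760; 3j²(3 5 4; 3 0 -3) = Δ·Π!·Σ² = 5/572  (sign -1)
B: Δ: 4! 2! 6! / 13! → 1/180180; sum: t=2:+1/288 t=3:−1/288 t=4:+1/5760 = 1/5760; 3j²(3 5 4; -1 0 1) = Δ·Π!·Σ² = 1/12012  (sign -1)
I_A²/I_B² = (5/572)/(1/12012) = 105/1

105/1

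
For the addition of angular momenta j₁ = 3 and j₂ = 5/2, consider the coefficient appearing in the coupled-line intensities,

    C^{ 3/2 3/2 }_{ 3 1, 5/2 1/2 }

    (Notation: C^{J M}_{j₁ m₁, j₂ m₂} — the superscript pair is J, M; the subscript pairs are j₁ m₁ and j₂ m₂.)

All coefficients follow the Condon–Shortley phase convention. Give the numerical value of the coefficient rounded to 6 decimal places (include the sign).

√[4·4!2!1!/8! · 4!2!3!2!3!0!] = √(576/35)
  +(−1)^2/∏(2,2,0,1,2,0)! = 1/8  (running 1/8)
⟨..|..⟩ = √(576/35)·(1/8) = +0.507093

+√(9/35) ≈ +0.507093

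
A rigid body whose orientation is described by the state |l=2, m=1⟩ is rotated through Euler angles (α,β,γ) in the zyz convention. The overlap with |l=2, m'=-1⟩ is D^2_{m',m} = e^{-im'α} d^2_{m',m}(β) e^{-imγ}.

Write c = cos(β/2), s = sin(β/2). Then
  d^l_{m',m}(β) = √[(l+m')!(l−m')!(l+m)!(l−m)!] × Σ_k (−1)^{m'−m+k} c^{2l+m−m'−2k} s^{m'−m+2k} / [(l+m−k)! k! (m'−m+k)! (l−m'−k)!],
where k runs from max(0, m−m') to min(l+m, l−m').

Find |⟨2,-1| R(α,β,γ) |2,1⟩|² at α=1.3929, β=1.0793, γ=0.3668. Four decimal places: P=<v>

P=0.2634

D^2_{-1,1}(1.3929,1.0793,0.3668) = e^{-i·-1·1.3929}·d^2_{-1,1}(1.0793)·e^{-i·1·0.3668}. Compute d first:
Half-angle: c=0.857889, s=0.513836. N=√(1·6·6·1)=6.000000
k: max(0,(1)−(-1))=2 … min(2+(1),2−(-1))=3
  k=2: (−1)^0·6.0000/(2)·0.8579^2·0.5138^2 = +0.582950
  k=3: (−1)^1·6.0000/(6)·0.8579^0·0.5138^4 = -0.069710
d^2_{-1,1}(1.0793) = +0.582950 -0.069710 = +0.513240
|D^2_{-1,1}|² = |d^2_{-1,1}(β)|² = (+0.513240)² = 0.263415 (the z-rotation phases have unit modulus)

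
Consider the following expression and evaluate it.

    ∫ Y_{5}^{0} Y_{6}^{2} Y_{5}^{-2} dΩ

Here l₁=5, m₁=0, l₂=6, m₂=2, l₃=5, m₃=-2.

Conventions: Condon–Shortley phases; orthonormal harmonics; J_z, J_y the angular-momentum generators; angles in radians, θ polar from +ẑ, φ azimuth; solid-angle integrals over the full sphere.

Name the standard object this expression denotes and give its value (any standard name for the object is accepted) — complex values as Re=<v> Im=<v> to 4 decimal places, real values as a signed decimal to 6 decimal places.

Gaunt coefficient, -0.043391

This is a Gaunt coefficient — the integral of a triple product of spherical harmonics over the sphere.
Rules hold: Σm=0, L=16 even, 1≤5≤11.
N = 11·13·11 = 1573
Δ = 6!·4!·6!/17! = 1/28588560
Racah Σ t=1..5: t=1:−1/345600 t=2:+1/13824 t=3:−1/5184 t=4:+1/13824 t=5:−1/345600 = -7/129600
⇒ 3j(5 6 5; 0 0 0)² = 80/7293, sgn +1
Racah Σ t=2..5: t=2:+1/207360 t=3:−1/17280 t=4:+1/13824 t=5:−1/103680 = 1/103680
⇒ 3j(5 6 5; 0 2 -2)² = 10/7293, sgn -1
4πI² = N·(3j₀)²·(3jₘ)² = 800/33813
I = -1·√(0.0236595/4π) = -0.04339086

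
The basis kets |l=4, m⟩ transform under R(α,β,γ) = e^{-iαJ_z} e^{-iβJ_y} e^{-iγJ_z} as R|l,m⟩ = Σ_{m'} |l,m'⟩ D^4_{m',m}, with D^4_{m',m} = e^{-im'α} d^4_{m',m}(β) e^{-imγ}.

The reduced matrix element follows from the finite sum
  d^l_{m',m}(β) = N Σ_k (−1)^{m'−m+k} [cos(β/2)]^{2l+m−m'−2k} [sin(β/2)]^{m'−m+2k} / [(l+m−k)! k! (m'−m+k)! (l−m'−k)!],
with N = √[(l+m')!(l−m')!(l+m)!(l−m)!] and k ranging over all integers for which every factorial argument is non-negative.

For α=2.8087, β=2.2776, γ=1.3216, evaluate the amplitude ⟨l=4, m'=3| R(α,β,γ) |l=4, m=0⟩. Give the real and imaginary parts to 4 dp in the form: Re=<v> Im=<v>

Re=-0.2287 Im=-0.3551

First d^4_{3,0}(β=2.2776), then the phase factors e^{-i(3)α} and e^{-i(0)γ}:
Half-angle: c=0.418685, s=0.908132. N=√(5040·1·24·24)=1703.830978
k: max(0,(0)−(3))=0 … min(4+(0),4−(3))=1
  k=0: (−1)^3·1703.8310/(144)·0.4187^5·0.9081^3 = -0.114011
  k=1: (−1)^4·1703.8310/(144)·0.4187^3·0.9081^5 = +0.536376
d^4_{3,0}(2.2776) = -0.114011 +0.536376 = +0.422365
D = (-0.541414-0.840756i)·(+0.422365)·(+1.000000+0.000000i) = -0.228675-0.355106i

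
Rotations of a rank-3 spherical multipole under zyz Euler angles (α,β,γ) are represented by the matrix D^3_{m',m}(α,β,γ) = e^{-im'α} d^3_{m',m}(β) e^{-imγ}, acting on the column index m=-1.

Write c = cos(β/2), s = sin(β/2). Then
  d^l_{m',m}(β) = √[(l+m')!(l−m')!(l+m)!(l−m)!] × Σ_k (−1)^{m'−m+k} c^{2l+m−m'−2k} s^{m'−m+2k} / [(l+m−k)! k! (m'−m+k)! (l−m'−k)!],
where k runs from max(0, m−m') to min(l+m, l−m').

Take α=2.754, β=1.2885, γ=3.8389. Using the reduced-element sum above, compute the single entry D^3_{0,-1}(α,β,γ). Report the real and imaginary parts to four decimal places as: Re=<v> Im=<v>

Re=-0.1951 Im=-0.1634

Split into d^3_{0,-1}(β=1.2885) × two z-phases.
c=cos(1.288500/2)=0.799550, s=sin(1.288500/2)=0.600599; N=√[6·6·2·24]=41.569219
k∈{0,1,2} keeps every argument non-negative
  k=0: (−1)^1·41.5692/(12)·0.7996^5·0.6006^1 = -0.679837
  k=1: (−1)^2·41.5692/(4)·0.7996^3·0.6006^3 = +1.150809
  k=2: (−1)^3·41.5692/(12)·0.7996^1·0.6006^5 = -0.216451
d^3_{0,-1}(1.2885) = -0.679837 +1.150809 -0.216451 = +0.254521
D = (+1.000000+0.000000i)·(+0.254521)·(-0.766574-0.642156i) = -0.195109-0.163442i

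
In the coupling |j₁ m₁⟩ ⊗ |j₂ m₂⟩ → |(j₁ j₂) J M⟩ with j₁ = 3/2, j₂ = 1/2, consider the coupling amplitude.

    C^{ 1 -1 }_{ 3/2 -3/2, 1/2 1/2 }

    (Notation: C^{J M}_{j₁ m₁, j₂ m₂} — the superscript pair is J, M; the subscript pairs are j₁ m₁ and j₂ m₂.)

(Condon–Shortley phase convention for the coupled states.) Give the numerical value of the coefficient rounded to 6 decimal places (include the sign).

-0.866025

√[3·1!2!0!/4! · 0!3!1!0!0!2!] = √(3)
  +(−1)^1/∏(1,0,2,0,0,0)! = -1/2  (running -1/2)
⟨..|..⟩ = √(3)·(-1/2) = -0.866025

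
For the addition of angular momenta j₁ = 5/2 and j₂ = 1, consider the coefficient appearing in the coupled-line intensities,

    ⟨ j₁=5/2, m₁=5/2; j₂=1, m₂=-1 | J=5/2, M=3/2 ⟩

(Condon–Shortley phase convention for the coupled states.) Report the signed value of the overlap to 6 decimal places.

j₁+j₂−J=1  J+j₁−j₂=4  J−j₁+j₂=1  j₁+j₂+J+1=7
(j₁±m₁, j₂±m₂, J±M) = (5,0,0,2,4,1)
P² = 1152/7
sum k=0..0:
  [0] +1/24 = 1/24
S = 1/24
C² = P²·S² = 2/7 ; C = +0.534522

+0.534522  (= +√(2/7))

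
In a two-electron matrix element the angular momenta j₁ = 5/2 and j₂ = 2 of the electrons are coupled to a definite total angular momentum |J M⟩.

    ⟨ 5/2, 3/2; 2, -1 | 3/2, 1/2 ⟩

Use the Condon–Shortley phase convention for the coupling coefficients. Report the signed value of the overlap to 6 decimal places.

triangle: 3!×2!×1!/7! = 12/5040
(j±m)!: 4!×1!×1!×3!×2!×1! = 288
prefactor² = (2J+1)×Δ×N² = 96/35
  k=0: +1/(0!×3!×1!×1!×1!×0!) = 1/6
  k=1: −1/(1!×2!×0!×0!×2!×1!) = -1/4
Σ = -1/12  ⇒  CG² = 96/35×(-1/12)² = 2/105
CG = −√(2/105) = -0.138013

-0.138013  (= −√(2/105))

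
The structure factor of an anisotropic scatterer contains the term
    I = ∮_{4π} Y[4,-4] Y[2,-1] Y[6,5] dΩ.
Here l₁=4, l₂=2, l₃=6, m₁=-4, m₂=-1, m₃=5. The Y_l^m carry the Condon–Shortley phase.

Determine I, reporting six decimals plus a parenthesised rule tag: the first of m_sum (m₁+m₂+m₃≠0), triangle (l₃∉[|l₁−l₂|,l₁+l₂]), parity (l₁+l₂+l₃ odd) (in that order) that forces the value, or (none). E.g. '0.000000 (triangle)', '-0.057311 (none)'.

-0.204295 (none)

Checks pass: Σm=0; 12 even; l₃=6∈[2,6].
(2·4+1)(2·2+1)(2·6+1) = 585
Δ: 0! 8! 4! / 13! → 1/6435
sum: t=0:+1/2304 = 1/2304
3j²(4 2 6; 0 0 0) = Δ·Π!·Σ² = 5/143  (sign +1)
sum: t=0:+1/241920 = 1/241920
3j²(4 2 6; -4 -1 5) = Δ·Π!·Σ² = 1/39  (sign -1)
combine: 4πI² = 585·5/143·1/39 = 75/143
take √, sign -1: I = -0.20429497
No selection rule forces the value: the integral is nonzero (none).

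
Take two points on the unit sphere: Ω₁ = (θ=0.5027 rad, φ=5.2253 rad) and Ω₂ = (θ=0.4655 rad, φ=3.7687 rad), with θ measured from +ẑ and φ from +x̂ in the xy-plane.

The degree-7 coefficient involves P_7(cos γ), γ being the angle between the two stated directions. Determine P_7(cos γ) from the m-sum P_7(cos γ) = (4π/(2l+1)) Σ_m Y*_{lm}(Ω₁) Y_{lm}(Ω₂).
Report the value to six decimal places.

Addition theorem: P_7(cos γ) = (4π/15) Σ_m Y*_{lm}(Ω₁) Y_{lm}(Ω₂), m = −7…7:
  m=-7: (0.001307, -0.002715) × (0.000582, -0.001741) = (-0.000004, -0.000004)  (running Σ = (-0.000004, -0.000004))
  m=-6: (0.020464, -0.001314) × (-0.011122, 0.007957) = (-0.000217, 0.000177)  (running Σ = (-0.000221, 0.000174))
  m=-5: (0.046677, 0.071707) × (0.062721, 0.000380) = (0.002900, 0.004515)  (running Σ = (0.002679, 0.004689))
  m=-4: (-0.111904, 0.214503) × (-0.158399, -0.116261) = (0.042664, -0.020967)  (running Σ = (0.045343, -0.016278))
  m=-3: (-0.453077, 0.014532) × (0.126814, 0.395173) = (-0.063199, -0.177201)  (running Σ = (-0.017856, -0.193479))
  m=-2: (-0.245013, -0.404171) × (0.160873, -0.491066) = (-0.237891, 0.055297)  (running Σ = (-0.255747, -0.138182))
  m=-1: (0.015568, -0.027643) × (-0.130051, 0.094247) = (0.000581, 0.005062)  (running Σ = (-0.255166, -0.133120))
  m=0: (-0.448698, -0.000000) × (-0.421981, 0.000000) = (0.189342, 0.000000)  (running Σ = (-0.065824, -0.133120))
  m=1: (-0.015568, -0.027643) × (0.130051, 0.094247) = (0.000581, -0.005062)  (running Σ = (-0.065244, -0.138182))
  m=2: (-0.245013, 0.404171) × (0.160873, 0.491066) = (-0.237891, -0.055297)  (running Σ = (-0.303135, -0.193479))
  m=3: (0.453077, 0.014532) × (-0.126814, 0.395173) = (-0.063199, 0.177201)  (running Σ = (-0.366334, -0.016278))
  m=4: (-0.111904, -0.214503) × (-0.158399, 0.116261) = (0.042664, 0.020967)  (running Σ = (-0.323670, 0.004689))
  m=5: (-0.046677, 0.071707) × (-0.062721, 0.000380) = (0.002900, -0.004515)  (running Σ = (-0.320770, 0.000174))
  m=6: (0.020464, 0.001314) × (-0.011122, -0.007957) = (-0.000217, -0.000177)  (running Σ = (-0.320987, -0.000004))
  m=7: (-0.001307, -0.002715) × (-0.000582, -0.001741) = (-0.000004, 0.000004)  (running Σ = (-0.320991, 0.000000))
Total Σ_m = (-0.320991, 0.000000). Multiply by 0.837758: (-0.268913, 0.000000). P_7(cos γ) = -0.268913

-0.268913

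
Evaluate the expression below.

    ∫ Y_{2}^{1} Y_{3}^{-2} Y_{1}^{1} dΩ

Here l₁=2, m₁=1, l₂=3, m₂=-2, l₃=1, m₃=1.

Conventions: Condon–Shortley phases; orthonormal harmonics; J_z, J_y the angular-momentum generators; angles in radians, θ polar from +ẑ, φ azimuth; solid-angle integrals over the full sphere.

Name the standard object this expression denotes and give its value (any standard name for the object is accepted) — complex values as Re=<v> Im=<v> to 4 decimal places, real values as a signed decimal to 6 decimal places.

This is a Gaunt coefficient — the integral of a triple product of spherical harmonics over the sphere.
Checks pass: Σm=0; 6 even; l₃=1∈[1,5].
(2·2+1)(2·3+1)(2·1+1) = 105
Δ: 4! 0! 2! / 7! → 1/105
sum: t=2:+1/4 = 1/4
3j²(2 3 1; 0 0 0) = Δ·Π!·Σ² = 3/35  (sign -1)
sum: t=1:−1/12 = -1/12
3j²(2 3 1; 1 -2 1) = Δ·Π!·Σ² = 2/21  (sign -1)
combine: 4πI² = 105·3/35·2/21 = 6/7
take √, sign +1: I = 0.26116903

Gaunt coefficient, +0.261169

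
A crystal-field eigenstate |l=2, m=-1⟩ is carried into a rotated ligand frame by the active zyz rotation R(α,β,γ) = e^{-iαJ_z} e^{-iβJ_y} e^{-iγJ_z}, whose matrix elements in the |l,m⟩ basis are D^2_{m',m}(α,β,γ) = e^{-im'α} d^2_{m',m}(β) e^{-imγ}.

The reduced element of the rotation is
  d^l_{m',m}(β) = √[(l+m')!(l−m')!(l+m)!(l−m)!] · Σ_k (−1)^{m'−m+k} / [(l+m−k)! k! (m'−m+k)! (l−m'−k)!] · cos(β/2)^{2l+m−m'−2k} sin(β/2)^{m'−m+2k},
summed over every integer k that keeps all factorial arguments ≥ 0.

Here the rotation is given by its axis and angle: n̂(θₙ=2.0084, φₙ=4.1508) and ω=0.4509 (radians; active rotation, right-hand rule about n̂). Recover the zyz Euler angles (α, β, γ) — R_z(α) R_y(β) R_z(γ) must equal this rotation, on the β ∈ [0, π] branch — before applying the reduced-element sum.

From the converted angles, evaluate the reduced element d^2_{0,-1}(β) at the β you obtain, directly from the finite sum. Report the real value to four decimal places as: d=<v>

d=-0.4459

Axis–angle → zyz. n̂ = (sinθₙcosφₙ, sinθₙsinφₙ, cosθₙ) = (-0.482351, -0.766653, -0.423770), ω = 0.4509.
R = I cosω + sinω [n̂]ₓ + (1−cosω) n̂n̂ᵀ gives
  R = [+0.923309, +0.221628, -0.313659; -0.147710, +0.958798, +0.242667; +0.354518, -0.177726, +0.918003]
β = atan2(√(R₁₃²+R₂₃²), R₃₃) = 0.407780; α = atan2(R₂₃, R₁₃) mod 2π = 2.483117; γ = atan2(R₃₂, −R₃₁) mod 2π = 3.606295
d^2_{0,-1}(β=0.4078) via the finite sum:
Half-angle: c=0.979286, s=0.202480. N=√(2·2·1·6)=4.898979
k: max(0,(-1)−(0))=0 … min(2+(-1),2−(0))=1
  k=0: (−1)^1·4.8990/(2)·0.9793^3·0.2025^1 = -0.465787
  k=1: (−1)^2·4.8990/(2)·0.9793^1·0.2025^3 = +0.019913
d^2_{0,-1}(0.4078) = -0.465787 +0.019913 = -0.445874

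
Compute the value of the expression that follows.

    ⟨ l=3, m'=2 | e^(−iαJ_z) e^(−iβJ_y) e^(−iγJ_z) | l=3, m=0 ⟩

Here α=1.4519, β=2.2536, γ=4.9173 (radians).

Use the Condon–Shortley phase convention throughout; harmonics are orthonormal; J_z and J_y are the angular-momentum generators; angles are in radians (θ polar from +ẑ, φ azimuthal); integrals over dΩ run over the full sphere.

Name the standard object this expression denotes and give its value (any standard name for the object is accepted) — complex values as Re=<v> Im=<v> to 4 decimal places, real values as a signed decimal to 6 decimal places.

Wigner D-matrix element, Re=0.5054 Im=0.1225

This is a Wigner D-matrix element — the rotation-matrix element ⟨l m'| R(α,β,γ) |l m⟩ in the angular-momentum basis.
Split into d^3_{2,0}(β=2.2536) × two z-phases.
With c≡cos(β/2)=0.429552 and s≡sin(β/2)=0.903042, N=[120·1·6·6]^{1/2}=65.726707
The bounds max(0,m−m')=0 and min(l+m,l−m')=1 give 2 terms
  k=0: (−1)^2·65.7267/(12)·0.4296^4·0.9030^2 = +0.152068
  k=1: (−1)^3·65.7267/(12)·0.4296^2·0.9030^4 = -0.672084
d^3_{2,0}(2.2536) = +0.152068 -0.672084 = -0.520016
D = (-0.971860-0.235558i)·(-0.520016)·(+1.000000+0.000000i) = +0.505383+0.122494i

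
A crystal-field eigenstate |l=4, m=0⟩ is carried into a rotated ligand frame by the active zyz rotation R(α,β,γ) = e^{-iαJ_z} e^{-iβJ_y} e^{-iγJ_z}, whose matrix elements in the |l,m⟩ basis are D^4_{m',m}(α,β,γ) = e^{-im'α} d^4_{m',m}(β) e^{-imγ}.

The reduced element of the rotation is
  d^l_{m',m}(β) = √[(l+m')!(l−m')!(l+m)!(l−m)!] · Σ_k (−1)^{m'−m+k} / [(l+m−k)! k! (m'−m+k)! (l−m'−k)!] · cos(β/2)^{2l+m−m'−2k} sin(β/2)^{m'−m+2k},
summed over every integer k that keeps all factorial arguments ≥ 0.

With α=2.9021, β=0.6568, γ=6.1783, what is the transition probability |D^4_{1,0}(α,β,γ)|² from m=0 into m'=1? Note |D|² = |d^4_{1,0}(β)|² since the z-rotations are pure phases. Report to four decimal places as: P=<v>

First d^4_{1,0}(β=0.6568), then the phase factors e^{-i(1)α} and e^{-i(0)γ}:
c=cos(0.656800/2)=0.946560, s=sin(0.656800/2)=0.322529; N=√[120·6·24·24]=643.987578
k: max(0,(0)−(1))=0 … min(4+(0),4−(1))=3
  k=0: (−1)^1·643.9876/(144)·0.9466^7·0.3225^1 = -0.982018
  k=1: (−1)^2·643.9876/(24)·0.9466^5·0.3225^3 = +0.684088
  k=2: (−1)^3·643.9876/(24)·0.9466^3·0.3225^5 = -0.079424
  k=3: (−1)^4·643.9876/(144)·0.9466^1·0.3225^7 = +0.001537
d^4_{1,0}(0.6568) = -0.982018 +0.684088 -0.079424 +0.001537 = -0.375817
|D^4_{1,0}|² = |d^4_{1,0}(β)|² = (-0.375817)² = 0.141239 (the z-rotation phases have unit modulus)

P=0.1412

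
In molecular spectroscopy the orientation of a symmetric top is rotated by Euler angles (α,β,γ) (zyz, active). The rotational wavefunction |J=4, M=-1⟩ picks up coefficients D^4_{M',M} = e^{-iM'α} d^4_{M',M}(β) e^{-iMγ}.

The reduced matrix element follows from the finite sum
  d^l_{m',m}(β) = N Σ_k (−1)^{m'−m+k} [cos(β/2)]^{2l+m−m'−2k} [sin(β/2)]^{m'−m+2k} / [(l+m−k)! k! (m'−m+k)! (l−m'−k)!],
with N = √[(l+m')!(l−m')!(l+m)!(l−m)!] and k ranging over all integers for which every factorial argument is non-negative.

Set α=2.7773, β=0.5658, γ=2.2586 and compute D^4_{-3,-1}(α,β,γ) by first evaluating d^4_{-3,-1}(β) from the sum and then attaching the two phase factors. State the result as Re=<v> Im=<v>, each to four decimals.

First d^4_{-3,-1}(β=0.5658), then the phase factors e^{-i(-3)α} and e^{-i(-1)γ}:
With c≡cos(β/2)=0.960250 and s≡sin(β/2)=0.279142, N=[1·5040·6·120]^{1/2}=1904.940944
The bounds max(0,m−m')=2 and min(l+m,l−m')=3 give 2 terms
  k=2: (−1)^0·1904.9409/(240)·0.9602^6·0.2791^2 = +0.484870
  k=3: (−1)^1·1904.9409/(144)·0.9602^4·0.2791^4 = -0.068290
d^4_{-3,-1}(0.5658) = +0.484870 -0.068290 = +0.416580
Attach z-rotation phases: D = e^{-i(-3)(2.7773)}·(+0.416580)·e^{-i(-1)(2.2586)} = -0.164169-0.382868i

Re=-0.1642 Im=-0.3829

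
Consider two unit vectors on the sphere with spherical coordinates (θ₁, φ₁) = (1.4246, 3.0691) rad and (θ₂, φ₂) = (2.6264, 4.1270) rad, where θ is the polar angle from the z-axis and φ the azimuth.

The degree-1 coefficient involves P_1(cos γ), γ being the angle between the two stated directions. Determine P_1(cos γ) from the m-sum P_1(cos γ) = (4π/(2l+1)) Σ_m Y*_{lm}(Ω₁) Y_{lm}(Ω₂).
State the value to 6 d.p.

Term-by-term m-sum for l=1 (normalisation 4π/3 = 4.188790):
  m=-1: Y*=-0.340911+0.024757i  Y=-0.094054+0.141883i  product +0.028551-0.050698i
  m=+0: Y*=+0.071178-0.000000i  Y=-0.425181+0.000000i  product -0.030263+0.000000i
  m=+1: Y*=+0.340911+0.024757i  Y=+0.094054+0.141883i  product +0.028551+0.050698i
Accumulated sum +0.026839+0.000000i; after 4π/(2l+1) scaling, +0.112424+0.000000i ⇒ P_1 = 0.112424

0.112424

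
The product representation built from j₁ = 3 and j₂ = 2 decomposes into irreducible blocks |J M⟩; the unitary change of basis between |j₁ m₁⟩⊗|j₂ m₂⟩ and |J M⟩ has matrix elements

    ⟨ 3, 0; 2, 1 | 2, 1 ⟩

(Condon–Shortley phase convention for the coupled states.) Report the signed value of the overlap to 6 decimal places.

+√(2/7) ≈ +0.534522

√[5·3!3!1!/8! · 3!3!3!1!3!1!] = √(81/14)
  +(−1)^2/∏(2,1,1,1,2,0)! = 1/4  (running 1/4)
  +(−1)^3/∏(3,0,0,0,3,1)! = -1/36  (running 2/9)
⟨..|..⟩ = √(81/14)·(2/9) = +0.534522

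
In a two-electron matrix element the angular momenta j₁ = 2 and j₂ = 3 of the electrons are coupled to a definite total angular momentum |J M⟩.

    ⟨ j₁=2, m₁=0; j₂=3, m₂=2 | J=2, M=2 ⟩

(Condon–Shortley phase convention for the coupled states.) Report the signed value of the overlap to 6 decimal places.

triangle: 3!*1!*3!/8! = 36/40320
(j±m)!: 2!*2!*5!*1!*4!*0! = 11520
prefactor² = (2J+1)*Δ*N² = 360/7
  k=2: +1/(2!*1!*0!*3!*1!*0!) = 1/12
Σ = 1/12  ⇒  CG² = 360/7*(1/12)² = 5/14
CG = +√(5/14) = +0.597614

+√(5/14) = +0.597614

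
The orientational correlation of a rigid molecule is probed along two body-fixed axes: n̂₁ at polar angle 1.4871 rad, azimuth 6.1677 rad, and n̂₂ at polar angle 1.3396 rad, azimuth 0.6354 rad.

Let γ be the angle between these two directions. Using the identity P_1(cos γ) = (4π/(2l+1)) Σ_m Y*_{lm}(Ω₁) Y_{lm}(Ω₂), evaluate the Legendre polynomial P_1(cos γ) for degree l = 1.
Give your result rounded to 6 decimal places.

Term-by-term m-sum for l=1 (normalisation 4π/3 = 4.188790):
  term(m=-1) = 0.08465 - 0.07900j   from Y*(Ω₁)=0.34199 - 0.03967j, Y(Ω₂)=0.27067 - 0.19959j
  term(m=+0) = 0.00457 + 0.00000j   from Y*(Ω₁)=0.04085 + 0.00000j, Y(Ω₂)=0.11196 + 0.00000j
  term(m=+1) = 0.08465 + 0.07900j   from Y*(Ω₁)=-0.34199 - 0.03967j, Y(Ω₂)=-0.27067 - 0.19959j
Total Σ_m = 0.17387 + 0.00000j. Multiply by 4.188790: 0.72830 + 0.00000j. P_1(cos γ) = 0.728298

0.728298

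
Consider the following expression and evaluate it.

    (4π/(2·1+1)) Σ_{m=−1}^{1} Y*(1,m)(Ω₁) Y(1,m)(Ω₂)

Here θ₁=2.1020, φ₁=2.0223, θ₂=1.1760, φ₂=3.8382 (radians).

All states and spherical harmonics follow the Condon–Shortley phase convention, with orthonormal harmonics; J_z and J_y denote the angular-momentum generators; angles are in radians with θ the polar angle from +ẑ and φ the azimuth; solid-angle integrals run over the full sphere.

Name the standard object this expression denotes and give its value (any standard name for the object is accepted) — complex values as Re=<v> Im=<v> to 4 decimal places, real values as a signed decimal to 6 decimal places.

Legendre polynomial (addition theorem), -0.387962

This sum is the spherical-harmonic addition theorem: it equals the Legendre polynomial P_l(cos γ) of the angle γ between the two directions.
Summing Y*_{l m}(θ₁,φ₁)·Y_{l m}(θ₂,φ₂) over m ∈ [−1, 1]; prefactor 4π/(2·1+1) = 4.188790:
  [-1]  conj(Y_{1,-1})(Ω₁) = -0.12997 + 0.26803j ; Y_{1,-1}(Ω₂) = -0.24462 + 0.20462j ; Δ = -0.02305 - 0.09216j
  [+0]  conj(Y_{1,0})(Ω₁) = -0.24751 + 0.00000j ; Y_{1,0}(Ω₂) = 0.18793 + 0.00000j ; Δ = -0.04651 + 0.00000j
  [+1]  conj(Y_{1,1})(Ω₁) = 0.12997 + 0.26803j ; Y_{1,1}(Ω₂) = 0.24462 + 0.20462j ; Δ = -0.02305 + 0.09216j
Σ over m = -0.09262 + 0.00000j; ×(4π/3) → -0.38796 + 0.00000j. Real part: -0.387962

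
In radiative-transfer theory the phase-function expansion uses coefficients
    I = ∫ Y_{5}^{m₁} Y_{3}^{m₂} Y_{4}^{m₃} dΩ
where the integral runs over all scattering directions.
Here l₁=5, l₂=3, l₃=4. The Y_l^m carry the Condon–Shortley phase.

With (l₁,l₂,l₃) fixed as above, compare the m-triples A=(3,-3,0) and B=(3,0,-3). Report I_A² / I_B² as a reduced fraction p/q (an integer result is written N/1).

25/7

l's match ⇒ only the (l;m) 3-j factors differ between A and B.
A: triangle coeff Δ(5,3,4) = 1/180180; Σ_t [0,0]: t=0:+1/2304 = 1/2304; (3j)²=5/143 [(5 3 4; 3 -3 0)], sign=+1
B: triangle coeff Δ(5,3,4) = 1/180180; Σ_t [1,2]: t=1:−1/1440 t=2:+1/2880 = -1/2880; (3j)²=7/715 [(5 3 4; 3 0 -3)], sign=+1
I_A²/I_B² = (5/143)/(7/715) = 25/7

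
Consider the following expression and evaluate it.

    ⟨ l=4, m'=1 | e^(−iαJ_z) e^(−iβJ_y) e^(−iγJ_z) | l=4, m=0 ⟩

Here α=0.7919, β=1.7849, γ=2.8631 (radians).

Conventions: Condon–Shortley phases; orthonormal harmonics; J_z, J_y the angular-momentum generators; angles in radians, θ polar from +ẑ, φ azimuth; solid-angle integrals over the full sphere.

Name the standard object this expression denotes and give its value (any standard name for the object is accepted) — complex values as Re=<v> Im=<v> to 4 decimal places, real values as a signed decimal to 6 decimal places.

Wigner D-matrix element, Re=-0.2188 Im=0.2217

This is a Wigner D-matrix element — the rotation-matrix element ⟨l m'| R(α,β,γ) |l m⟩ in the angular-momentum basis.
First d^4_{1,0}(β=1.7849), then the phase factors e^{-i(1)α} and e^{-i(0)γ}:
Half-angle: c=0.627506, s=0.778611. N=√(120·6·24·24)=643.987578
The bounds max(0,m−m')=0 and min(l+m,l−m')=3 give 4 terms
  k=0: (−1)^1·643.9876/(144)·0.6275^7·0.7786^1 = -0.133402
  k=1: (−1)^2·643.9876/(24)·0.6275^5·0.7786^3 = +1.232308
  k=2: (−1)^3·643.9876/(24)·0.6275^3·0.7786^5 = -1.897250
  k=3: (−1)^4·643.9876/(144)·0.6275^1·0.7786^7 = +0.486832
d^4_{1,0}(1.7849) = -0.133402 +1.232308 -1.897250 +0.486832 = -0.311513
D = (+0.702494-0.711689i)·(-0.311513)·(+1.000000+0.000000i) = -0.218836+0.221700i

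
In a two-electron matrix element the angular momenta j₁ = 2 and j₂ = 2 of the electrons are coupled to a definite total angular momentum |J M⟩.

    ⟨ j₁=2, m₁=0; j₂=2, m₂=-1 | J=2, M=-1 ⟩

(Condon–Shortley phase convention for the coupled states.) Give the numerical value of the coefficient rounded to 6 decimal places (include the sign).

−√(1/14) ≈ -0.267261

triangle: 2!·2!·2!/7! = 8/5040
(j±m)!: 2!·2!·1!·3!·1!·3! = 144
prefactor² = (2J+1)·Δ·N² = 8/7
  k=0: +1/(0!·2!·2!·1!·0!·1!) = 1/4
  k=1: −1/(1!·1!·1!·0!·1!·2!) = -1/2
Σ = -1/4  ⇒  CG² = 8/7·(-1/4)² = 1/14
CG = −√(1/14) = -0.267261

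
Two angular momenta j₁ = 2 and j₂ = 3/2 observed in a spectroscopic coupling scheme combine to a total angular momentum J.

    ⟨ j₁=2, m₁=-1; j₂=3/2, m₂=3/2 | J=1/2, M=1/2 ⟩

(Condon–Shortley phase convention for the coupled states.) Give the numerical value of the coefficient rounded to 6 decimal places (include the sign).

triangle: 3!*1!*0!/5! = 6/120
(j±m)!: 1!*3!*3!*0!*1!*0! = 36
prefactor² = (2J+1)*Δ*N² = 18/5
  k=3: −1/(3!*0!*0!*0!*1!*0!) = -1/6
Σ = -1/6  ⇒  CG² = 18/5*(-1/6)² = 1/10
CG = −√(1/10) = -0.316228

-0.316228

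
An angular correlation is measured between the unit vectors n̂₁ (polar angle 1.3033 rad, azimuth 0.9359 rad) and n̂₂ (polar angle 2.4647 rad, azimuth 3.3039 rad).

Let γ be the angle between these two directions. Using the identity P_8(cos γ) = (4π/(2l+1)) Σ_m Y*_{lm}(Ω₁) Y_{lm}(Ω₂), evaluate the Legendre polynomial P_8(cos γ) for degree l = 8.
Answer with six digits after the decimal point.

0.288355

Expand P_8 via completeness: Σ_{m} conj(Y_{8,m}) at Ω₁ times Y_{8,m} at Ω₂ —
  m=-8: (0.138351, 0.360133) × (0.003285, -0.011763) = (0.004691, -0.000444)  (running Σ = (0.004691, -0.000444))
  m=-7: (0.407819, 0.112040) × (0.025602, -0.055145) = (0.016619, -0.019621)  (running Σ = (0.021310, -0.020065))
  m=-6: (0.011406, -0.008996) × (0.103701, -0.152575) = (-0.000190, -0.002673)  (running Σ = (0.021120, -0.022738))
  m=-5: (0.011511, 0.349879) × (0.257267, -0.271081) = (0.097807, 0.086892)  (running Σ = (0.118928, 0.064154))
  m=-4: (0.120417, 0.082737) × (0.381695, -0.289703) = (0.069932, -0.003305)  (running Σ = (0.188859, 0.060849))
  m=-3: (-0.268828, 0.093251) × (0.236839, -0.125392) = (-0.051976, 0.055794)  (running Σ = (0.136884, 0.116643))
  m=-2: (-0.058376, 0.188044) × (-0.199577, 0.067161) = (-0.000979, -0.041450)  (running Σ = (0.135905, 0.075193))
  m=-1: (-0.148566, -0.201681) × (-0.380437, 0.062296) = (0.069084, 0.067472)  (running Σ = (0.204989, 0.142665))
  m=0: (-0.210324, -0.000000) × (0.094549, 0.000000) = (-0.019886, -0.000000)  (running Σ = (0.185103, 0.142665))
  m=1: (0.148566, -0.201681) × (0.380437, 0.062296) = (0.069084, -0.067472)  (running Σ = (0.254187, 0.075193))
  m=2: (-0.058376, -0.188044) × (-0.199577, -0.067161) = (-0.000979, 0.041450)  (running Σ = (0.253208, 0.116643))
  m=3: (0.268828, 0.093251) × (-0.236839, -0.125392) = (-0.051976, -0.055794)  (running Σ = (0.201232, 0.060849))
  m=4: (0.120417, -0.082737) × (0.381695, 0.289703) = (0.069932, 0.003305)  (running Σ = (0.271164, 0.064154))
  m=5: (-0.011511, 0.349879) × (-0.257267, -0.271081) = (0.097807, -0.086892)  (running Σ = (0.368971, -0.022738))
  m=6: (0.011406, 0.008996) × (0.103701, 0.152575) = (-0.000190, 0.002673)  (running Σ = (0.368781, -0.020065))
  m=7: (-0.407819, 0.112040) × (-0.025602, -0.055145) = (0.016619, 0.019621)  (running Σ = (0.385401, -0.000444))
  m=8: (0.138351, -0.360133) × (0.003285, 0.011763) = (0.004691, 0.000444)  (running Σ = (0.390092, 0.000000))
Accumulated sum (0.390092, 0.000000); after 4π/(2l+1) scaling, (0.288355, 0.000000) ⇒ P_8 = 0.288355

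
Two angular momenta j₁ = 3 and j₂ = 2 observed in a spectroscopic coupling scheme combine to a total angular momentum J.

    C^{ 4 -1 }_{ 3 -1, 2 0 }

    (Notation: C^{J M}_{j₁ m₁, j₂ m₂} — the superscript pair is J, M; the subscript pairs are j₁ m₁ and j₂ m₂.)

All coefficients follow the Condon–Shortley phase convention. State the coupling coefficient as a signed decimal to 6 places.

-0.327327  (= −√(3/28))

j₁+j₂−J=1  J+j₁−j₂=5  J−j₁+j₂=3  j₁+j₂+J+1=10
(j₁±m₁, j₂±m₂, J±M) = (2,4,2,2,3,5)
P² = 1728/7
sum k=0..1:
  [0] +1/48 = 1/48
  [1] −1/24 = -1/24
S = -1/48
C² = P²·S² = 3/28 ; C = -0.327327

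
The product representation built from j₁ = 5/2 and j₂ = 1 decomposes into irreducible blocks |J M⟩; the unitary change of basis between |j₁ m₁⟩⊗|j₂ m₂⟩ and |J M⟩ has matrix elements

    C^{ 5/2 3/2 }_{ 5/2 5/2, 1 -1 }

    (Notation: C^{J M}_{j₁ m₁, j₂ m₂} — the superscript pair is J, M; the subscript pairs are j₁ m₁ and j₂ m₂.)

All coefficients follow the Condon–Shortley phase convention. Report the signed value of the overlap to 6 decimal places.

triangle: 1!·4!·1!/7! = 24/5040
(j±m)!: 5!·0!·0!·2!·4!·1! = 5760
prefactor² = (2J+1)·Δ·N² = 1152/7
  k=0: +1/(0!·1!·0!·0!·4!·1!) = 1/24
Σ = 1/24  ⇒  CG² = 1152/7·(1/24)² = 2/7
CG = +√(2/7) = +0.534522

+0.534522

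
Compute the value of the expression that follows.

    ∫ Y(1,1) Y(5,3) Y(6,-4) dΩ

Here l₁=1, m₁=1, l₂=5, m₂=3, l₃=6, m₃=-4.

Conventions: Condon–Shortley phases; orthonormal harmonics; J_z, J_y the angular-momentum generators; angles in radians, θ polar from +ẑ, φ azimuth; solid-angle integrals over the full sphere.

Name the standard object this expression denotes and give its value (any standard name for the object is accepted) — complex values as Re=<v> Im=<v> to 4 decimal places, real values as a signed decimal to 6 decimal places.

Gaunt coefficient, +0.274090

This is a Gaunt coefficient — the integral of a triple product of spherical harmonics over the sphere.
m-sum 0 ✓  L=12 even ✓  4≤6≤6 ✓
Π(2lᵢ+1) = 3×11×13 = 429
triangle coeff Δ(1,5,6) = 1/858
Σ_t [0,0]: t=0:+1/14400 = 1/14400
(3j)²=6/143 [(1 5 6; 0 0 0)], sign=+1
Σ_t [0,0]: t=0:+1/161280 = 1/161280
(3j)²=15/286 [(1 5 6; 1 3 -4)], sign=+1
⇒ 4πI² = 135/143
I = (+1)√(135/143/(4π)) = 0.27409047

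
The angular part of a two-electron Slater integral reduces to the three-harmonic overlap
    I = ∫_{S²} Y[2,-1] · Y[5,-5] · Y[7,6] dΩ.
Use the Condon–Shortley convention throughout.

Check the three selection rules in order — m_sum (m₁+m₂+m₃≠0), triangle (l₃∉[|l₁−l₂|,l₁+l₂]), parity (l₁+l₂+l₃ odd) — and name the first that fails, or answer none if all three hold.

none

azimuthal sum: -1 − 5 + 6 = 0  ✓
3 ≤ 7 ≤ 7 (triangle on l)  ✓
L = 2 + 5 + 7 = 14 (even)  ✓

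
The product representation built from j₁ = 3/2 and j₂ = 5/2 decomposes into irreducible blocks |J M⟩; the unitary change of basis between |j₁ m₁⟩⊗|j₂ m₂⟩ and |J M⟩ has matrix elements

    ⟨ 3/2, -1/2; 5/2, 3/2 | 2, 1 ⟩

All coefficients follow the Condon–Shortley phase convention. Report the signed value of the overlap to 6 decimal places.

√[5·2!1!3!/7! · 1!2!4!1!3!1!] = √(24/7)
  +(−1)^1/∏(1,1,1,3,0,0)! = -1/6  (running -1/6)
  +(−1)^2/∏(2,0,0,2,1,1)! = 1/4  (running 1/12)
⟨..|..⟩ = √(24/7)·(1/12) = +0.154303

+0.154303  (= +√(1/42))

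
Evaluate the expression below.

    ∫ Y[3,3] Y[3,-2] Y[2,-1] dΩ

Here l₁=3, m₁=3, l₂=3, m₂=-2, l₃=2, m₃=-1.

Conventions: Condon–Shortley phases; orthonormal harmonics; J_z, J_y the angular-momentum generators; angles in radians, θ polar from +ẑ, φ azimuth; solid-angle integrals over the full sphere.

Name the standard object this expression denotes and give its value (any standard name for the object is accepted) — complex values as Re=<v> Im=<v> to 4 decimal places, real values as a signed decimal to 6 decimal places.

This is a Gaunt coefficient — the integral of a triple product of spherical harmonics over the sphere.
m-sum 0 ✓  L=8 even ✓  0≤2≤6 ✓
Π(2lᵢ+1) = 7×7×5 = 245
triangle coeff Δ(3,3,2) = 1/3780
Σ_t [1,3]: t=1:−1/24 t=2:+1/4 t=3:−1/24 = 1/6
(3j)²=4/105 [(3 3 2; 0 0 0)], sign=+1
Σ_t [0,0]: t=0:+1/48 = 1/48
(3j)²=5/84 [(3 3 2; 3 -2 -1)], sign=-1
⇒ 4πI² = 5/9
I = (-1)√(5/9/(4π)) = -0.21026104

Gaunt coefficient, -0.210261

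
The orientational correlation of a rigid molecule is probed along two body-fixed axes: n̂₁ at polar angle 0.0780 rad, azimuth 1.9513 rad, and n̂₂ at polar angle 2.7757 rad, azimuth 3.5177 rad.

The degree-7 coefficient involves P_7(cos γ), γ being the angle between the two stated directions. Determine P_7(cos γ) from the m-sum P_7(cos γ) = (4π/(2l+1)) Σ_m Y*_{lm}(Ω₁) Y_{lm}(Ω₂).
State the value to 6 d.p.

0.190404

Expand P_7 via completeness: Σ_{m} conj(Y_{7,m}) at Ω₁ times Y_{7,m} at Ω₂ —
  term(m=-7) = (-0.000000, 0.000000)   from Y*(Ω₁)=(0.000000, 0.000000), Y(Ω₂)=(0.000328, 0.000183)
  term(m=-6) = (0.000000, 0.000000)   from Y*(Ω₁)=(0.000000, -0.000000), Y(Ω₂)=(0.002321, 0.002836)
  term(m=-5) = (0.000000, -0.000000)   from Y*(Ω₁)=(-0.000012, -0.000004), Y(Ω₂)=(0.006777, 0.021176)
  term(m=-4) = (-0.000025, -0.000000)   from Y*(Ω₁)=(0.000013, 0.000267), Y(Ω₂)=(-0.006208, 0.093399)
  term(m=-3) = (-0.000015, 0.001130)   from Y*(Ω₁)=(0.003744, -0.001714), Y(Ω₂)=(-0.117549, 0.248094)
  term(m=-2) = (0.023123, 0.000203)   from Y*(Ω₁)=(-0.032190, -0.030657), Y(Ω₂)=(-0.379825, 0.355418)
  term(m=-1) = (0.000638, -0.145124)   from Y*(Ω₁)=(-0.113506, 0.283767), Y(Ω₂)=(-0.441656, 0.174413)
  term(m=+0) = (0.179837, 0.000000)   from Y*(Ω₁)=(1.001430, -0.000000), Y(Ω₂)=(0.179580, 0.000000)
  term(m=+1) = (0.000638, 0.145124)   from Y*(Ω₁)=(0.113506, 0.283767), Y(Ω₂)=(0.441656, 0.174413)
  term(m=+2) = (0.023123, -0.000203)   from Y*(Ω₁)=(-0.032190, 0.030657), Y(Ω₂)=(-0.379825, -0.355418)
  term(m=+3) = (-0.000015, -0.001130)   from Y*(Ω₁)=(-0.003744, -0.001714), Y(Ω₂)=(0.117549, 0.248094)
  term(m=+4) = (-0.000025, 0.000000)   from Y*(Ω₁)=(0.000013, -0.000267), Y(Ω₂)=(-0.006208, -0.093399)
  term(m=+5) = (0.000000, 0.000000)   from Y*(Ω₁)=(0.000012, -0.000004), Y(Ω₂)=(-0.006777, 0.021176)
  term(m=+6) = (0.000000, -0.000000)   from Y*(Ω₁)=(0.000000, 0.000000), Y(Ω₂)=(0.002321, -0.002836)
  term(m=+7) = (-0.000000, -0.000000)   from Y*(Ω₁)=(-0.000000, 0.000000), Y(Ω₂)=(-0.000328, 0.000183)
Total Σ_m = (0.227278, -0.000000). Multiply by 0.837758: (0.190404, -0.000000). P_7(cos γ) = 0.190404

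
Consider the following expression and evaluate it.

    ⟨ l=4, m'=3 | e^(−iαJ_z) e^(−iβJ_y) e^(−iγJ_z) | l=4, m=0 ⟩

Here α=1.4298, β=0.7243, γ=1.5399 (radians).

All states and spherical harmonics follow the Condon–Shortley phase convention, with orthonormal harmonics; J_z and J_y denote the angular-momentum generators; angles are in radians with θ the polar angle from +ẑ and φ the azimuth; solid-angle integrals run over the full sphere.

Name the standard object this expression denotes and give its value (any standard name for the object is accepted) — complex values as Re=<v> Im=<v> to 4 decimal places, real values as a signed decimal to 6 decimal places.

Wigner D-matrix element, Re=0.1323 Im=-0.2939

This is a Wigner D-matrix element — the rotation-matrix element ⟨l m'| R(α,β,γ) |l m⟩ in the angular-momentum basis.
First d^4_{3,0}(β=0.7243), then the phase factors e^{-i(3)α} and e^{-i(0)γ}:
With c≡cos(β/2)=0.935137 and s≡sin(β/2)=0.354286, N=[5040·1·24·24]^{1/2}=1703.830978
k∈{0,1} keeps every argument non-negative
  k=0: (−1)^3·1703.8310/(144)·0.9351^5·0.3543^3 = -0.376272
  k=1: (−1)^4·1703.8310/(144)·0.9351^3·0.3543^5 = +0.054008
d^4_{3,0}(0.7243) = -0.376272 +0.054008 = -0.322264
D = (-0.410488+0.911866i)·(-0.322264)·(+1.000000+0.000000i) = +0.132285-0.293861i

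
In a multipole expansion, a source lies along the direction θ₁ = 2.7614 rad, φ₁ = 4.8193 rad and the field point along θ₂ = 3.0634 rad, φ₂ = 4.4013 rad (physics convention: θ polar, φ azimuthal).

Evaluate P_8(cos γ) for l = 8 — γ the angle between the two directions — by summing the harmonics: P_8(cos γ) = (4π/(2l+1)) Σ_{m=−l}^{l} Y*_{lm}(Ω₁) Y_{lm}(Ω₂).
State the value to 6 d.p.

-0.115843

Term-by-term m-sum for l=8 (normalisation 4π/17 = 0.739198):
  [-8]  conj(Y_{8,-8})(Ω₁) = (0.000122, 0.000140) ; Y_{8,-8}(Ω₂) = (-0.000000, 0.000000) ; Δ = (-0.000000, -0.000000)
  [-7]  conj(Y_{8,-7})(Ω₁) = (0.001263, -0.001360) ; Y_{8,-7}(Ω₂) = (-0.000000, -0.000000) ; Δ = (-0.000000, 0.000000)
  [-6]  conj(Y_{8,-6})(Ω₁) = (-0.009401, -0.007021) ; Y_{8,-6}(Ω₂) = (0.000000, -0.000001) ; Δ = (-0.000000, 0.000000)
  [-5]  conj(Y_{8,-5})(Ω₁) = (-0.026896, 0.045429) ; Y_{8,-5}(Ω₂) = (0.000028, -0.000000) ; Δ = (-0.000001, 0.000001)
  [-4]  conj(Y_{8,-4})(Ω₁) = (0.157104, 0.071604) ; Y_{8,-4}(Ω₂) = (0.000159, 0.000470) ; Δ = (-0.000009, 0.000085)
  [-3]  conj(Y_{8,-3})(Ω₁) = (0.125173, -0.376796) ; Y_{8,-3}(Ω₂) = (-0.005231, 0.003875) ; Δ = (0.000805, 0.002456)
  [-2]  conj(Y_{8,-2})(Ω₁) = (-0.556180, -0.120770) ; Y_{8,-2}(Ω₂) = (-0.049476, -0.035485) ; Δ = (0.023232, 0.025711)
  [-1]  conj(Y_{8,-1})(Ω₁) = (-0.031515, 0.293653) ; Y_{8,-1}(Ω₂) = (0.111784, -0.347664) ; Δ = (0.098570, 0.043782)
  [+0]  conj(Y_{8,0})(Ω₁) = (-0.386991, -0.000000) ; Y_{8,0}(Ω₂) = (1.038550, 0.000000) ; Δ = (-0.401910, -0.000000)
  [+1]  conj(Y_{8,1})(Ω₁) = (0.031515, 0.293653) ; Y_{8,1}(Ω₂) = (-0.111784, -0.347664) ; Δ = (0.098570, -0.043782)
  [+2]  conj(Y_{8,2})(Ω₁) = (-0.556180, 0.120770) ; Y_{8,2}(Ω₂) = (-0.049476, 0.035485) ; Δ = (0.023232, -0.025711)
  [+3]  conj(Y_{8,3})(Ω₁) = (-0.125173, -0.376796) ; Y_{8,3}(Ω₂) = (0.005231, 0.003875) ; Δ = (0.000805, -0.002456)
  [+4]  conj(Y_{8,4})(Ω₁) = (0.157104, -0.071604) ; Y_{8,4}(Ω₂) = (0.000159, -0.000470) ; Δ = (-0.000009, -0.000085)
  [+5]  conj(Y_{8,5})(Ω₁) = (0.026896, 0.045429) ; Y_{8,5}(Ω₂) = (-0.000028, -0.000000) ; Δ = (-0.000001, -0.000001)
  [+6]  conj(Y_{8,6})(Ω₁) = (-0.009401, 0.007021) ; Y_{8,6}(Ω₂) = (0.000000, 0.000001) ; Δ = (-0.000000, -0.000000)
  [+7]  conj(Y_{8,7})(Ω₁) = (-0.001263, -0.001360) ; Y_{8,7}(Ω₂) = (0.000000, -0.000000) ; Δ = (-0.000000, -0.000000)
  [+8]  conj(Y_{8,8})(Ω₁) = (0.000122, -0.000140) ; Y_{8,8}(Ω₂) = (-0.000000, -0.000000) ; Δ = (-0.000000, 0.000000)
Accumulated sum (-0.156714, 0.000000); after 4π/(2l+1) scaling, (-0.115843, 0.000000) ⇒ P_8 = -0.115843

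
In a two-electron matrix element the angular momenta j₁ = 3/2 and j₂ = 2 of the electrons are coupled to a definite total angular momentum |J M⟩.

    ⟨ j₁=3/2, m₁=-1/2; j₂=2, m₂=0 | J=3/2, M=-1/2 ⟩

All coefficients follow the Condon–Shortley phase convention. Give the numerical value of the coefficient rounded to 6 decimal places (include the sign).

-0.447214

triangle: 2!·1!·2!/6! = 4/720
(j±m)!: 1!·2!·2!·2!·1!·2! = 16
prefactor² = (2J+1)·Δ·N² = 16/45
  k=1: −1/(1!·1!·1!·1!·0!·1!) = -1
  k=2: +1/(2!·0!·0!·0!·1!·2!) = 1/4
Σ = -3/4  ⇒  CG² = 16/45·(-3/4)² = 1/5
CG = −√(1/5) = -0.447214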